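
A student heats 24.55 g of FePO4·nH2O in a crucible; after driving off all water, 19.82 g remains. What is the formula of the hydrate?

FePO4·2H2O

Mass of water lost = 24.55 − 19.82 = 4.73 g → 4.73 / 18.02 = 0.2625 mol H2O
Molar mass of FePO4 = 150.82 g/mol → mol FePO4 = 19.82 / 150.82 = 0.1314
n = 0.2625 / 0.1314 = 2.00 ≈ 2 → FePO4·2H2O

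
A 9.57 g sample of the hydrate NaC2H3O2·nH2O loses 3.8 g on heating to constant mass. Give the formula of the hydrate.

NaC2H3O2·3H2O

Mass of anhydrous NaC2H3O2 = 9.57 − 3.8 = 5.77 g
mol H2O = 3.8 / 18.02 = 0.2109
Molar mass of NaC2H3O2 = 82.03 g/mol → mol NaC2H3O2 = 5.77 / 82.03 = 0.07034
n = 0.2109 / 0.07034 = 3.00 ≈ 3 → NaC2H3O2·3H2O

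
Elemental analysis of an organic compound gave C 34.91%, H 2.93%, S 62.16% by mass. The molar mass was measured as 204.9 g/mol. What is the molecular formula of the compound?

Assume 100 g: 34.91 g C, 2.93 g H, 62.16 g S.
C: 34.91 g ÷ 12.01 g/mol = 2.907 mol
H: 2.93 g ÷ 1.008 g/mol = 2.907 mol
S: 62.16 g ÷ 32.07 g/mol = 1.938 mol
Smallest is S at 1.938 mol; normalising gives C 1.500, H 1.500, S 1.000
Multiply by 2: C 3.00, H 3.00, S 2.00 → C3H3S2
Empirical-formula mass = 103.19 g/mol
n = 204.9 / 103.19 = 1.99 ≈ 2
Molecular formula = (C3H3S2)×2 = C6H6S4

C6H6S4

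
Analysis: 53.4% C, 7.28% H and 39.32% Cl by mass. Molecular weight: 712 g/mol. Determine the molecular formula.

C32H52Cl8

Assume 100 g: 53.4 g C, 7.28 g H, 39.32 g Cl.
Moles — C: 53.4 / 12.01 = 4.446 mol; H: 7.28 / 1.008 = 7.222 mol; Cl: 39.32 / 35.45 = 1.109 mol
Ratios (÷ 1.109): C 4.009, H 6.511, Cl 1.000
Multiply by 2: C 8.02, H 13.02, Cl 2.00 → C8H13Cl2
Empirical-formula mass = 180.08 g/mol
n = 712 / 180.08 = 3.95 ≈ 4
Molecular formula = (C8H13Cl2)×4 = C32H52Cl8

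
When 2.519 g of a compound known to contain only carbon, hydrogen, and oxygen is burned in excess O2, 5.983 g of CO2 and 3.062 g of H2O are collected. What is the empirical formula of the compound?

mol C = 5.983 / 44.01 = 0.1359; mass C = 0.1359 × 12.01 = 1.633 g
mol H = 2 × (3.062 / 18.02) = 0.3398; mass H = 0.3398 × 1.008 = 0.3426 g
mass O = 2.519 − (1.975) = 0.5437 g → mol O = 0.03398
Smallest is O at 0.03398 mol; normalising gives C 4.000, H 10.001, O 1.000
≈ 4:10:1 → C4H10O

C4H10O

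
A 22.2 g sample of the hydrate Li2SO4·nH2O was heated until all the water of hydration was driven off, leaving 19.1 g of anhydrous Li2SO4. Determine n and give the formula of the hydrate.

Mass of water lost = 22.2 − 19.1 = 3.1 g → 3.1 / 18.02 = 0.172 mol H2O
Molar mass of Li2SO4 = 109.95 g/mol → mol Li2SO4 = 19.1 / 109.95 = 0.1737
n = 0.172 / 0.1737 = 0.99 ≈ 1 → Li2SO4·H2O

Li2SO4·H2O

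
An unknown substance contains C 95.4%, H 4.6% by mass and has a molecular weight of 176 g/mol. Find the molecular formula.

Assume 100 g: 95.4 g C, 4.6 g H.
n(C) = 95.4/12.01 = 7.943, n(H) = 4.6/1.008 = 4.563
Smallest is H at 4.563 mol; normalising gives C 1.741, H 1.000
Scaling by 4: C 6.96, H 4.00 → C7H4
Empirical-formula mass = 88.10 g/mol
n = 176 / 88.10 = 2.00 ≈ 2
Molecular formula = (C7H4)×2 = C14H8

C14H8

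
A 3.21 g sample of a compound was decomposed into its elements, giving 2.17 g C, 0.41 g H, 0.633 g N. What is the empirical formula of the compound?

C4H9N

n(C) = 2.17/12.01 = 0.1807, n(H) = 0.41/1.008 = 0.4067, n(N) = 0.633/14.01 = 0.04518
Smallest is N at 0.04518 mol; normalising gives C 3.999, H 9.002, N 1.000
≈ 4:9:1 → C4H9N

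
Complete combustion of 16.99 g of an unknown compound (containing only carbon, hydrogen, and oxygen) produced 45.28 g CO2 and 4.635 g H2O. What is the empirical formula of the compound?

mol C = 45.28 / 44.01 = 1.029; mass C = 1.029 × 12.01 = 12.36 g
mol H = 2 × (4.635 / 18.02) = 0.5144; mass H = 0.5144 × 1.008 = 0.5185 g
mass O = 16.99 − (12.88) = 4.115 g → mol O = 0.2572
Divide by the smallest (0.2572 mol O): C 4.001, H 2.000, O 1.000
≈ 4:2:1 → C4H2O

C4H2O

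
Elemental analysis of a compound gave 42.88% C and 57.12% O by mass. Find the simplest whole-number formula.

Assume 100 g: 42.88 g C, 57.12 g O.
C: 42.88 g ÷ 12.01 g/mol = 3.57 mol
O: 57.12 g ÷ 16.00 g/mol = 3.57 mol
Smallest is O at 3.57 mol; normalising gives C 1.000, O 1.000
→ CO

CO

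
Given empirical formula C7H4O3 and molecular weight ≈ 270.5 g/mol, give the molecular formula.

Empirical-formula mass = 136.10 g/mol
n = 270.5 / 136.10 = 1.99 ≈ 2
Molecular formula = (C7H4O3)2 = C14H8O6

C14H8O6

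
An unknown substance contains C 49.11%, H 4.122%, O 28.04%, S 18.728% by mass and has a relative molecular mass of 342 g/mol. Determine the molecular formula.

Assume 100 g: 49.11 g C, 4.122 g H, 28.04 g O, 18.728 g S.
n(C) = 49.11/12.01 = 4.089, n(H) = 4.122/1.008 = 4.089, n(O) = 28.04/16.00 = 1.752, n(S) = 18.728/32.07 = 0.584
Ratios (÷ 0.584): C 7.002, H 7.003, O 3.001, S 1.000
Ratio ≈ 7:7:3:1, so the empirical formula is C7H7O3S
Empirical-formula mass = 171.20 g/mol
n = 342 / 171.20 = 2.00 ≈ 2
Molecular formula = (C7H7O3S)×2 = C14H14O6S2

C14H14O6S2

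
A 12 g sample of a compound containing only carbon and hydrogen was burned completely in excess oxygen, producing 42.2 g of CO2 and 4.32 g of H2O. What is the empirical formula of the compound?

C2H

mol C = 42.2 / 44.01 = 0.9589; mass C = 0.9589 × 12.01 = 11.52 g
mol H = 2 × (4.32 / 18.02) = 0.4795; mass H = 0.4795 × 1.008 = 0.4833 g
Divide by the smallest (0.4795 mol H): C 2.000, H 1.000
Ratio ≈ 2:1, so the empirical formula is C2H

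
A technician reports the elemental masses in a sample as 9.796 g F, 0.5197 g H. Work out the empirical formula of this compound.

Moles — F: 9.796 / 19.00 = 0.5156 mol; H: 0.5197 / 1.008 = 0.5156 mol
Ratios (÷ 0.5156): F 1.000, H 1.000
Ratio ≈ 1:1, so the empirical formula is FH

FH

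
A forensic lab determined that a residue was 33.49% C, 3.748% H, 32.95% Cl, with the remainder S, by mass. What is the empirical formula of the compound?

C3H4ClS

Assume 100 g: 33.49 g C, 3.748 g H, 32.95 g Cl, 29.812 g S.
C: 33.49 g ÷ 12.01 g/mol = 2.789 mol
H: 3.748 g ÷ 1.008 g/mol = 3.718 mol
Cl: 32.95 g ÷ 35.45 g/mol = 0.9295 mol
S: 29.812 g ÷ 32.07 g/mol = 0.9296 mol
Ratios (÷ 0.9295): C 3.000, H 4.000, Cl 1.000, S 1.000
→ C3H4ClS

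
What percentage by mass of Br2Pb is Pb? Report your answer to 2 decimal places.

Molar mass = 2(79.90) + 1(207.2) = 367.000 g/mol
Mass of Pb per mole = 1 × 207.2 = 207.200 g
% Pb = 207.200 / 367.000 × 100 = 56.46%

56.46%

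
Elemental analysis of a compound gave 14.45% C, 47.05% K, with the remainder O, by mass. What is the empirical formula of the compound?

CKO2

Assume 100 g: 14.45 g C, 47.05 g K, 38.5 g O.
Moles — C: 14.45 / 12.01 = 1.203 mol; K: 47.05 / 39.10 = 1.203 mol; O: 38.5 / 16.00 = 2.406 mol
Smallest is C at 1.203 mol; normalising gives C 1.000, K 1.000, O 2.000
Ratio ≈ 1:1:2, so the empirical formula is CKO2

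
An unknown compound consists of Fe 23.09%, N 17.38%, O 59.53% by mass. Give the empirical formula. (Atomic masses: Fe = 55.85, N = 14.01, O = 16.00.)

Assume 100 g: 23.09 g Fe, 17.38 g N, 59.53 g O.
n(Fe) = 23.09/55.85 = 0.4134, n(N) = 17.38/14.01 = 1.241, n(O) = 59.53/16.00 = 3.721
Smallest is Fe at 0.4134 mol; normalising gives Fe 1.000, N 3.001, O 8.999
→ FeN3O9

FeN3O9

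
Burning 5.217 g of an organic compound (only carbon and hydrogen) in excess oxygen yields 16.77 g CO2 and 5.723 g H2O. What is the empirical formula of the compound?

C3H5

mol C = 16.77 / 44.01 = 0.3810; mass C = 0.3810 × 12.01 = 4.576 g
mol H = 2 × (5.723 / 18.02) = 0.6352; mass H = 0.6352 × 1.008 = 0.6403 g
Ratios (÷ 0.381): C 1.000, H 1.667
Scaling by 3: C 3.00, H 5.00 → C3H5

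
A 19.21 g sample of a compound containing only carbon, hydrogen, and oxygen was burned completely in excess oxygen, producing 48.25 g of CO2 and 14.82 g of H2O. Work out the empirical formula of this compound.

mol C = 48.25 / 44.01 = 1.096; mass C = 1.096 × 12.01 = 13.17 g
mol H = 2 × (14.82 / 18.02) = 1.645; mass H = 1.645 × 1.008 = 1.658 g
mass O = 19.21 − (14.83) = 4.385 g → mol O = 0.2741
Ratios (÷ 0.2741): C 4.000, H 6.002, O 1.000
→ C4H6O

C4H6O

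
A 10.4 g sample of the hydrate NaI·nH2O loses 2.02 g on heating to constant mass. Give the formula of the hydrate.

NaI·2H2O

Mass of anhydrous NaI = 10.4 − 2.02 = 8.38 g
mol H2O = 2.02 / 18.02 = 0.1121
Molar mass of NaI = 149.89 g/mol → mol NaI = 8.38 / 149.89 = 0.05591
n = 0.1121 / 0.05591 = 2.01 ≈ 2 → NaI·2H2O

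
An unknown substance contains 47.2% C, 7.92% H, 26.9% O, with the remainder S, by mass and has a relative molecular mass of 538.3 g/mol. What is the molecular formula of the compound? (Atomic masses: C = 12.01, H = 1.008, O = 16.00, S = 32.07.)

Assume 100 g: 47.2 g C, 7.92 g H, 26.9 g O, 17.98 g S.
C: 47.2 g ÷ 12.01 g/mol = 3.93 mol
H: 7.92 g ÷ 1.008 g/mol = 7.857 mol
O: 26.9 g ÷ 16.00 g/mol = 1.681 mol
S: 17.98 g ÷ 32.07 g/mol = 0.5606 mol
Ratios (÷ 0.5606): C 7.010, H 14.014, O 2.999, S 1.000
→ C7H14O3S
Empirical-formula mass = 178.25 g/mol
n = 538.3 / 178.25 = 3.02 ≈ 3
Molecular formula = (C7H14O3S)×3 = C21H42O9S3

C21H42O9S3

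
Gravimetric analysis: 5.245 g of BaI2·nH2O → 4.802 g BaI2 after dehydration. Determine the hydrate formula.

Mass of water lost = 5.245 − 4.802 = 0.443 g → 0.443 / 18.02 = 0.02458 mol H2O
Molar mass of BaI2 = 391.13 g/mol → mol BaI2 = 4.802 / 391.13 = 0.01228
n = 0.02458 / 0.01228 = 2.00 ≈ 2 → BaI2·2H2O

BaI2·2H2O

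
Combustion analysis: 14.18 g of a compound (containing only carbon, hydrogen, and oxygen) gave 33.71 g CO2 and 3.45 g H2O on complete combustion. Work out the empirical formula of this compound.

C8H4O3

mol C = 33.71 / 44.01 = 0.7660; mass C = 0.7660 × 12.01 = 9.199 g
mol H = 2 × (3.45 / 18.02) = 0.3829; mass H = 0.3829 × 1.008 = 0.3860 g
mass O = 14.18 − (9.585) = 4.595 g → mol O = 0.2872
Divide by the smallest (0.2872 mol O): C 2.667, H 1.333, O 1.000
Multiply by 3: C 8.00, H 4.00, O 3.00 → C8H4O3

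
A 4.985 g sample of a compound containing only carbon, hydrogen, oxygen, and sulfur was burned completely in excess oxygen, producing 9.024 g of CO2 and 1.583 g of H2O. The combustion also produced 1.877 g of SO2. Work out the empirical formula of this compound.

C7H6O3S

mol C = 9.024 / 44.01 = 0.2050; mass C = 0.2050 × 12.01 = 2.463 g
mol H = 2 × (1.583 / 18.02) = 0.1757; mass H = 0.1757 × 1.008 = 0.1771 g
mol S = 1.877 / 64.07 = 0.02930; mass S = 0.9395 g
mass O = 4.985 − (3.579) = 1.406 g → mol O = 0.08786
Ratios (÷ 0.0293): C 6.999, H 5.997, O 2.999, S 1.000
≈ 7:6:3:1 → C7H6O3S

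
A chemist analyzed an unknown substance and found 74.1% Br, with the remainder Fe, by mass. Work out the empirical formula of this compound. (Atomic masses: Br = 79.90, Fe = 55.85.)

Br2Fe

Assume 100 g: 74.1 g Br, 25.9 g Fe.
Moles — Br: 74.1 / 79.90 = 0.9274 mol; Fe: 25.9 / 55.85 = 0.4637 mol
Ratios (÷ 0.4637): Br 2.000, Fe 1.000
Ratio ≈ 2:1, so the empirical formula is Br2Fe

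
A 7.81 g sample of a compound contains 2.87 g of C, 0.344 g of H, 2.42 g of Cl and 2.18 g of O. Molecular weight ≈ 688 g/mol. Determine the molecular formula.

C21H30Cl6O12

Moles — C: 2.87 / 12.01 = 0.239 mol; H: 0.344 / 1.008 = 0.3413 mol; Cl: 2.42 / 35.45 = 0.06827 mol; O: 2.18 / 16.00 = 0.1363 mol
Ratios (÷ 0.06827): C 3.501, H 4.999, Cl 1.000, O 1.996
×2: C 7.00, H 10.00, Cl 2.00, O 3.99 → C7H10Cl2O4
Empirical-formula mass = 229.05 g/mol
n = 688 / 229.05 = 3.00 ≈ 3
Molecular formula = (C7H10Cl2O4)×3 = C21H30Cl6O12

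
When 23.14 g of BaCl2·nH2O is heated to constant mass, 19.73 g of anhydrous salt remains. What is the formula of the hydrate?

Mass of water lost = 23.14 − 19.73 = 3.41 g → 3.41 / 18.02 = 0.1892 mol H2O
Molar mass of BaCl2 = 208.23 g/mol → mol BaCl2 = 19.73 / 208.23 = 0.09475
n = 0.1892 / 0.09475 = 2.00 ≈ 2 → BaCl2·2H2O

BaCl2·2H2O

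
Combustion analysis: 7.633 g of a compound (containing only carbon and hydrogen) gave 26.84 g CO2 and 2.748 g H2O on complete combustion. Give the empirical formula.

C2H

mol C = 26.84 / 44.01 = 0.6099; mass C = 0.6099 × 12.01 = 7.324 g
mol H = 2 × (2.748 / 18.02) = 0.3050; mass H = 0.3050 × 1.008 = 0.3074 g
Divide by the smallest (0.305 mol H): C 2.000, H 1.000
≈ 2:1 → C2H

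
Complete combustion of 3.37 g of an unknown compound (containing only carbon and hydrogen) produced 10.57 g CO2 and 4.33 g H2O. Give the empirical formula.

CH2

mol C = 10.57 / 44.01 = 0.2402; mass C = 0.2402 × 12.01 = 2.884 g
mol H = 2 × (4.33 / 18.02) = 0.4806; mass H = 0.4806 × 1.008 = 0.4844 g
Smallest is C at 0.2402 mol; normalising gives C 1.000, H 2.001
≈ 1:2 → CH2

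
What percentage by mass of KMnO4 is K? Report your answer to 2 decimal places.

24.74%

Molar mass = 1(39.10) + 1(54.94) + 4(16.00) = 158.040 g/mol
Mass of K per mole = 1 × 39.10 = 39.100 g
% K = 39.100 / 158.040 × 100 = 24.74%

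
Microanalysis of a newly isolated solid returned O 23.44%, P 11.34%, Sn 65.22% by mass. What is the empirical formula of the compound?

Assume 100 g: 23.44 g O, 11.34 g P, 65.22 g Sn.
n(O) = 23.44/16.00 = 1.465, n(P) = 11.34/30.97 = 0.3662, n(Sn) = 65.22/118.71 = 0.5494
Ratios (÷ 0.3662): O 4.001, P 1.000, Sn 1.500
Multiply by 2: O 8.00, P 2.00, Sn 3.00 → O8P2Sn3

O8P2Sn3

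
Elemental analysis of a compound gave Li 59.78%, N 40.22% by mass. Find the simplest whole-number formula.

Assume 100 g: 59.78 g Li, 40.22 g N.
Moles — Li: 59.78 / 6.94 = 8.614 mol; N: 40.22 / 14.01 = 2.871 mol
Smallest is N at 2.871 mol; normalising gives Li 3.000, N 1.000
→ Li3N

Li3N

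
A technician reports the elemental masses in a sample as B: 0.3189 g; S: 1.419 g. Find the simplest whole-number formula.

Moles — B: 0.3189 / 10.81 = 0.0295 mol; S: 1.419 / 32.07 = 0.04425 mol
Ratios (÷ 0.0295): B 1.000, S 1.500
Multiply by 2: B 2.00, S 3.00 → B2S3

B2S3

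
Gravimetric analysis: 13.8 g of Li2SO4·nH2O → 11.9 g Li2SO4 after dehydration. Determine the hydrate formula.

Li2SO4·H2O

Mass of water lost = 13.8 − 11.9 = 1.9 g → 1.9 / 18.02 = 0.1054 mol H2O
Molar mass of Li2SO4 = 109.95 g/mol → mol Li2SO4 = 11.9 / 109.95 = 0.1082
n = 0.1054 / 0.1082 = 0.97 ≈ 1 → Li2SO4·H2O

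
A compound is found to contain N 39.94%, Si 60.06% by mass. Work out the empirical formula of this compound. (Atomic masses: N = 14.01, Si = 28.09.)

N4Si3

Assume 100 g: 39.94 g N, 60.06 g Si.
Moles — N: 39.94 / 14.01 = 2.851 mol; Si: 60.06 / 28.09 = 2.138 mol
Smallest is Si at 2.138 mol; normalising gives N 1.333, Si 1.000
Scaling by 3: N 4.00, Si 3.00 → N4Si3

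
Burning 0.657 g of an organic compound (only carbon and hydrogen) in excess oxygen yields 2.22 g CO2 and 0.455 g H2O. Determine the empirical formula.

mol C = 2.22 / 44.01 = 0.05044; mass C = 0.05044 × 12.01 = 0.6058 g
mol H = 2 × (0.455 / 18.02) = 0.05050; mass H = 0.05050 × 1.008 = 0.05090 g
Ratios (÷ 0.05044): C 1.000, H 1.001
Ratio ≈ 1:1, so the empirical formula is CH

CH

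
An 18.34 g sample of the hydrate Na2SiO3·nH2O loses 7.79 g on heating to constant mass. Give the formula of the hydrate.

Na2SiO3·5H2O

Mass of anhydrous Na2SiO3 = 18.34 − 7.79 = 10.55 g
mol H2O = 7.79 / 18.02 = 0.4323
Molar mass of Na2SiO3 = 122.07 g/mol → mol Na2SiO3 = 10.55 / 122.07 = 0.08643
n = 0.4323 / 0.08643 = 5.00 ≈ 5 → Na2SiO3·5H2O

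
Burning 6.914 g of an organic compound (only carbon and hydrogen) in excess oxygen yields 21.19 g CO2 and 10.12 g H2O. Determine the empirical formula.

C3H7

mol C = 21.19 / 44.01 = 0.4815; mass C = 0.4815 × 12.01 = 5.783 g
mol H = 2 × (10.12 / 18.02) = 1.123; mass H = 1.123 × 1.008 = 1.132 g
Ratios (÷ 0.4815): C 1.000, H 2.333
×3: C 3.00, H 7.00 → C3H7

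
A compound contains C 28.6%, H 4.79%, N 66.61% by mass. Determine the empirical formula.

Assume 100 g: 28.6 g C, 4.79 g H, 66.61 g N.
n(C) = 28.6/12.01 = 2.381, n(H) = 4.79/1.008 = 4.752, n(N) = 66.61/14.01 = 4.754
Smallest is C at 2.381 mol; normalising gives C 1.000, H 1.996, N 1.997
Ratio ≈ 1:2:2, so the empirical formula is CH2N2

CH2N2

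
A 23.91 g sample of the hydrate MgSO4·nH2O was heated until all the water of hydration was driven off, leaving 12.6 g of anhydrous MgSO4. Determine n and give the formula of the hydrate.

MgSO4·6H2O

Mass of water lost = 23.91 − 12.6 = 11.31 g → 11.31 / 18.02 = 0.6276 mol H2O
Molar mass of MgSO4 = 120.38 g/mol → mol MgSO4 = 12.6 / 120.38 = 0.1047
n = 0.6276 / 0.1047 = 6.00 ≈ 6 → MgSO4·6H2O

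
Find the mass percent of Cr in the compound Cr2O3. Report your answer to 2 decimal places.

68.42%

Molar mass = 2(52.00) + 3(16.00) = 152.000 g/mol
Mass of Cr per mole = 2 × 52.00 = 104.000 g
% Cr = 104.000 / 152.000 × 100 = 68.42%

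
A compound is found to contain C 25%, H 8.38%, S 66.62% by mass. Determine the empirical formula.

Assume 100 g: 25 g C, 8.38 g H, 66.62 g S.
Moles — C: 25 / 12.01 = 2.082 mol; H: 8.38 / 1.008 = 8.313 mol; S: 66.62 / 32.07 = 2.077 mol
Ratios (÷ 2.077): C 1.002, H 4.002, S 1.000
Ratio ≈ 1:4:1, so the empirical formula is CH4S

CH4S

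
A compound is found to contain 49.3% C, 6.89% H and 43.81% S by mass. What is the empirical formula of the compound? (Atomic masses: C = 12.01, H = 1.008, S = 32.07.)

Assume 100 g: 49.3 g C, 6.89 g H, 43.81 g S.
C: 49.3 g ÷ 12.01 g/mol = 4.105 mol
H: 6.89 g ÷ 1.008 g/mol = 6.835 mol
S: 43.81 g ÷ 32.07 g/mol = 1.366 mol
Ratios (÷ 1.366): C 3.005, H 5.004, S 1.000
→ C3H5S

C3H5S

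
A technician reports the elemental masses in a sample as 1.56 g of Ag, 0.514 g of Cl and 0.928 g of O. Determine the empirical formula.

AgClO4

Moles — Ag: 1.56 / 107.87 = 0.01446 mol; Cl: 0.514 / 35.45 = 0.0145 mol; O: 0.928 / 16.00 = 0.058 mol
Divide by the smallest (0.01446 mol Ag): Ag 1.000, Cl 1.003, O 4.011
Ratio ≈ 1:1:4, so the empirical formula is AgClO4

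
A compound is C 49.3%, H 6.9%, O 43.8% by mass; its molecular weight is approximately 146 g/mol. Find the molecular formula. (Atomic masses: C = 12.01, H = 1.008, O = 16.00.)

C6H10O4

Assume 100 g: 49.3 g C, 6.9 g H, 43.8 g O.
Moles — C: 49.3 / 12.01 = 4.105 mol; H: 6.9 / 1.008 = 6.845 mol; O: 43.8 / 16.00 = 2.737 mol
Smallest is O at 2.737 mol; normalising gives C 1.500, H 2.501, O 1.000
Multiply by 2: C 3.00, H 5.00, O 2.00 → C3H5O2
Empirical-formula mass = 73.07 g/mol
n = 146 / 73.07 = 2.00 ≈ 2
Molecular formula = (C3H5O2)×2 = C6H10O4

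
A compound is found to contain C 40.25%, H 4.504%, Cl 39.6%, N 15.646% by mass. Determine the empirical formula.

Assume 100 g: 40.25 g C, 4.504 g H, 39.6 g Cl, 15.646 g N.
Moles — C: 40.25 / 12.01 = 3.351 mol; H: 4.504 / 1.008 = 4.468 mol; Cl: 39.6 / 35.45 = 1.117 mol; N: 15.646 / 14.01 = 1.117 mol
Divide by the smallest (1.117 mol N): C 3.001, H 4.001, Cl 1.000, N 1.000
≈ 3:4:1:1 → C3H4ClN

C3H4ClN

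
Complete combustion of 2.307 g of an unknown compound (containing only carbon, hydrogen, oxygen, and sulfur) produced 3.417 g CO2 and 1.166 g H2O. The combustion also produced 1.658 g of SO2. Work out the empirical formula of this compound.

mol C = 3.417 / 44.01 = 0.07764; mass C = 0.07764 × 12.01 = 0.9325 g
mol H = 2 × (1.166 / 18.02) = 0.1294; mass H = 0.1294 × 1.008 = 0.1304 g
mol S = 1.658 / 64.07 = 0.02588; mass S = 0.8299 g
mass O = 2.307 − (1.893) = 0.4142 g → mol O = 0.02589
Ratios (÷ 0.02588): C 3.000, H 5.001, O 1.000, S 1.000
→ C3H5OS

C3H5OS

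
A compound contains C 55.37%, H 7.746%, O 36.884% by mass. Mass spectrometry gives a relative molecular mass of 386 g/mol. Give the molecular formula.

C18H30O9

Assume 100 g: 55.37 g C, 7.746 g H, 36.884 g O.
Moles — C: 55.37 / 12.01 = 4.61 mol; H: 7.746 / 1.008 = 7.685 mol; O: 36.884 / 16.00 = 2.305 mol
Divide by the smallest (2.305 mol O): C 2.000, H 3.333, O 1.000
Scaling by 3: C 6.00, H 10.00, O 3.00 → C6H10O3
Empirical-formula mass = 130.14 g/mol
n = 386 / 130.14 = 2.97 ≈ 3
Molecular formula = (C6H10O3)×3 = C18H30O9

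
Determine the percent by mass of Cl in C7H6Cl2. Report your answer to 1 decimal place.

44.0%

Molar mass = 7(12.01) + 6(1.008) + 2(35.45) = 161.018 g/mol
Mass of Cl per mole = 2 × 35.45 = 70.900 g
% Cl = 70.900 / 161.018 × 100 = 44.0%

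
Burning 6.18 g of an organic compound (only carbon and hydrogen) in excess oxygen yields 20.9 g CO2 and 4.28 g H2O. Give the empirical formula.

mol C = 20.9 / 44.01 = 0.4749; mass C = 0.4749 × 12.01 = 5.703 g
mol H = 2 × (4.28 / 18.02) = 0.4750; mass H = 0.4750 × 1.008 = 0.4788 g
Divide by the smallest (0.4749 mol C): C 1.000, H 1.000
Ratio ≈ 1:1, so the empirical formula is CH

CH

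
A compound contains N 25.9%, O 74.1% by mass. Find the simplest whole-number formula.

Assume 100 g: 25.9 g N, 74.1 g O.
N: 25.9 g ÷ 14.01 g/mol = 1.849 mol
O: 74.1 g ÷ 16.00 g/mol = 4.631 mol
Divide by the smallest (1.849 mol N): N 1.000, O 2.505
×2: N 2.00, O 5.01 → N2O5

N2O5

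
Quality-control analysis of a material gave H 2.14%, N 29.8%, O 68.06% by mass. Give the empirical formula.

HNO2

Assume 100 g: 2.14 g H, 29.8 g N, 68.06 g O.
H: 2.14 g ÷ 1.008 g/mol = 2.123 mol
N: 29.8 g ÷ 14.01 g/mol = 2.127 mol
O: 68.06 g ÷ 16.00 g/mol = 4.254 mol
Smallest is H at 2.123 mol; normalising gives H 1.000, N 1.002, O 2.004
→ HNO2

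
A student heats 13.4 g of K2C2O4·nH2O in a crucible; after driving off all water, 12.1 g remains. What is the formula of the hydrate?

Mass of water lost = 13.4 − 12.1 = 1.3 g → 1.3 / 18.02 = 0.07214 mol H2O
Molar mass of K2C2O4 = 166.22 g/mol → mol K2C2O4 = 12.1 / 166.22 = 0.0728
n = 0.07214 / 0.0728 = 0.99 ≈ 1 → K2C2O4·H2O

K2C2O4·H2O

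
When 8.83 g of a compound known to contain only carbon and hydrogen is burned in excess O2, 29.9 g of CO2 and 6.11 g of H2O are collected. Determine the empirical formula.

CH

mol C = 29.9 / 44.01 = 0.6794; mass C = 0.6794 × 12.01 = 8.159 g
mol H = 2 × (6.11 / 18.02) = 0.6781; mass H = 0.6781 × 1.008 = 0.6836 g
Smallest is H at 0.6781 mol; normalising gives C 1.002, H 1.000
≈ 1:1 → CH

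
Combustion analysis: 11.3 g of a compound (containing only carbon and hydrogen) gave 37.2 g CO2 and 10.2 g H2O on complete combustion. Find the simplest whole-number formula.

C3H4

mol C = 37.2 / 44.01 = 0.8453; mass C = 0.8453 × 12.01 = 10.15 g
mol H = 2 × (10.2 / 18.02) = 1.132; mass H = 1.132 × 1.008 = 1.141 g
Smallest is C at 0.8453 mol; normalising gives C 1.000, H 1.339
Scaling by 3: C 3.00, H 4.02 → C3H4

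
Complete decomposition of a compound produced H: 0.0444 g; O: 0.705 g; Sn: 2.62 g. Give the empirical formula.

H2O2Sn

H: 0.0444 g ÷ 1.008 g/mol = 0.04405 mol
O: 0.705 g ÷ 16.00 g/mol = 0.04406 mol
Sn: 2.62 g ÷ 118.71 g/mol = 0.02207 mol
Smallest is Sn at 0.02207 mol; normalising gives H 1.996, O 1.996, Sn 1.000
→ H2O2Sn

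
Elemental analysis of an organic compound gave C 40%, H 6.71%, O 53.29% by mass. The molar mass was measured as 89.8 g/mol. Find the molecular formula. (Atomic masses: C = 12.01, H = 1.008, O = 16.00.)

Assume 100 g: 40 g C, 6.71 g H, 53.29 g O.
C: 40 g ÷ 12.01 g/mol = 3.331 mol
H: 6.71 g ÷ 1.008 g/mol = 6.657 mol
O: 53.29 g ÷ 16.00 g/mol = 3.331 mol
Ratios (÷ 3.331): C 1.000, H 1.999, O 1.000
≈ 1:2:1 → CH2O
Empirical-formula mass = 30.03 g/mol
n = 89.8 / 30.03 = 2.99 ≈ 3
Molecular formula = (CH2O)×3 = C3H6O3

C3H6O3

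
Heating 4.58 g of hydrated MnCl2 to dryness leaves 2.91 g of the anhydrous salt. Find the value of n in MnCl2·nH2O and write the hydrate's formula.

MnCl2·4H2O

Mass of water lost = 4.58 − 2.91 = 1.67 g → 1.67 / 18.02 = 0.09267 mol H2O
Molar mass of MnCl2 = 125.84 g/mol → mol MnCl2 = 2.91 / 125.84 = 0.02312
n = 0.09267 / 0.02312 = 4.01 ≈ 4 → MnCl2·4H2O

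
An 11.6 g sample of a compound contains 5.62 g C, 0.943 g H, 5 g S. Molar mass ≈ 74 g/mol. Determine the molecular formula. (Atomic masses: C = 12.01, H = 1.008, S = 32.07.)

C3H6S

C: 5.62 g ÷ 12.01 g/mol = 0.4679 mol
H: 0.943 g ÷ 1.008 g/mol = 0.9355 mol
S: 5 g ÷ 32.07 g/mol = 0.1559 mol
Ratios (÷ 0.1559): C 3.001, H 6.000, S 1.000
Ratio ≈ 3:6:1, so the empirical formula is C3H6S
Empirical-formula mass = 74.15 g/mol
n = 74 / 74.15 = 1.00 ≈ 1
Molecular formula = empirical formula = C3H6S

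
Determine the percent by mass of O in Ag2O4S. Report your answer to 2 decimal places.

20.53%

Molar mass = 2(107.87) + 4(16.00) + 1(32.07) = 311.810 g/mol
Mass of O per mole = 4 × 16.00 = 64.000 g
% O = 64.000 / 311.810 × 100 = 20.53%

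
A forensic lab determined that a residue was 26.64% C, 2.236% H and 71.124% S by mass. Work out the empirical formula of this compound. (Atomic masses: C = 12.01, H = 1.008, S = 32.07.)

CHS

Assume 100 g: 26.64 g C, 2.236 g H, 71.124 g S.
Moles — C: 26.64 / 12.01 = 2.218 mol; H: 2.236 / 1.008 = 2.218 mol; S: 71.124 / 32.07 = 2.218 mol
Smallest is S at 2.218 mol; normalising gives C 1.000, H 1.000, S 1.000
Ratio ≈ 1:1:1, so the empirical formula is CHS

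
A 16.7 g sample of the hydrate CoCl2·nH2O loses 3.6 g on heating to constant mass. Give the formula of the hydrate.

CoCl2·2H2O

Mass of anhydrous CoCl2 = 16.7 − 3.6 = 13.1 g
mol H2O = 3.6 / 18.02 = 0.1998
Molar mass of CoCl2 = 129.83 g/mol → mol CoCl2 = 13.1 / 129.83 = 0.1009
n = 0.1998 / 0.1009 = 1.98 ≈ 2 → CoCl2·2H2O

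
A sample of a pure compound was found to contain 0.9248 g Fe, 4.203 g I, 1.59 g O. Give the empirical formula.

FeI2O6

Moles — Fe: 0.9248 / 55.85 = 0.01656 mol; I: 4.203 / 126.90 = 0.03312 mol; O: 1.59 / 16.00 = 0.09938 mol
Smallest is Fe at 0.01656 mol; normalising gives Fe 1.000, I 2.000, O 6.001
Ratio ≈ 1:2:6, so the empirical formula is FeI2O6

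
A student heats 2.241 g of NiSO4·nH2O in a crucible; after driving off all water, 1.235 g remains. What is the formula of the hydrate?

NiSO4·7H2O

Mass of water lost = 2.241 − 1.235 = 1.006 g → 1.006 / 18.02 = 0.05583 mol H2O
Molar mass of NiSO4 = 154.76 g/mol → mol NiSO4 = 1.235 / 154.76 = 0.00798
n = 0.05583 / 0.00798 = 7.00 ≈ 7 → NiSO4·7H2O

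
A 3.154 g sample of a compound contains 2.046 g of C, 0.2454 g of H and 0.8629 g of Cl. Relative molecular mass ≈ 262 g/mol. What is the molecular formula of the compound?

C14H20Cl2

n(C) = 2.046/12.01 = 0.1704, n(H) = 0.2454/1.008 = 0.2435, n(Cl) = 0.8629/35.45 = 0.02434
Divide by the smallest (0.02434 mol Cl): C 6.999, H 10.002, Cl 1.000
→ C7H10Cl
Empirical-formula mass = 129.60 g/mol
n = 262 / 129.60 = 2.02 ≈ 2
Molecular formula = (C7H10Cl)×2 = C14H20Cl2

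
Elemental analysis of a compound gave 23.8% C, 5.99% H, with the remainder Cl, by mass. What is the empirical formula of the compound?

CH3Cl

Assume 100 g: 23.8 g C, 5.99 g H, 70.21 g Cl.
n(C) = 23.8/12.01 = 1.982, n(H) = 5.99/1.008 = 5.942, n(Cl) = 70.21/35.45 = 1.981
Smallest is Cl at 1.981 mol; normalising gives C 1.001, H 3.000, Cl 1.000
≈ 1:3:1 → CH3Cl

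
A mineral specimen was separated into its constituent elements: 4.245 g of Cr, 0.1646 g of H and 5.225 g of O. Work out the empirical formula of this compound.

n(Cr) = 4.245/52.00 = 0.08163, n(H) = 0.1646/1.008 = 0.1633, n(O) = 5.225/16.00 = 0.3266
Smallest is Cr at 0.08163 mol; normalising gives Cr 1.000, H 2.000, O 4.000
≈ 1:2:4 → CrH2O4

CrH2O4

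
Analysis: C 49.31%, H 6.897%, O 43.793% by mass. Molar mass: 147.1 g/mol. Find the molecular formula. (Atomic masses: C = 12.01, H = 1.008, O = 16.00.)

C6H10O4

Assume 100 g: 49.31 g C, 6.897 g H, 43.793 g O.
C: 49.31 g ÷ 12.01 g/mol = 4.106 mol
H: 6.897 g ÷ 1.008 g/mol = 6.842 mol
O: 43.793 g ÷ 16.00 g/mol = 2.737 mol
Divide by the smallest (2.737 mol O): C 1.500, H 2.500, O 1.000
×2: C 3.00, H 5.00, O 2.00 → C3H5O2
Empirical-formula mass = 73.07 g/mol
n = 147.1 / 73.07 = 2.01 ≈ 2
Molecular formula = (C3H5O2)×2 = C6H10O4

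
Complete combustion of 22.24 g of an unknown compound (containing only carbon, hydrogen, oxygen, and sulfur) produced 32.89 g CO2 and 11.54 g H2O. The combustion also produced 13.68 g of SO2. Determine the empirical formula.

C7H12O3S2

mol C = 32.89 / 44.01 = 0.7473; mass C = 0.7473 × 12.01 = 8.975 g
mol H = 2 × (11.54 / 18.02) = 1.281; mass H = 1.281 × 1.008 = 1.291 g
mol S = 13.68 / 64.07 = 0.2135; mass S = 6.847 g
mass O = 22.24 − (17.11) = 5.126 g → mol O = 0.3204
Divide by the smallest (0.2135 mol S): C 3.500, H 5.999, O 1.500, S 1.000
Multiply by 2: C 7.00, H 12.00, O 3.00, S 2.00 → C7H12O3S2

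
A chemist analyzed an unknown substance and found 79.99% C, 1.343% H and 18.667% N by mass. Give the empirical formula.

C5HN

Assume 100 g: 79.99 g C, 1.343 g H, 18.667 g N.
n(C) = 79.99/12.01 = 6.66, n(H) = 1.343/1.008 = 1.332, n(N) = 18.667/14.01 = 1.332
Divide by the smallest (1.332 mol H): C 4.999, H 1.000, N 1.000
→ C5HN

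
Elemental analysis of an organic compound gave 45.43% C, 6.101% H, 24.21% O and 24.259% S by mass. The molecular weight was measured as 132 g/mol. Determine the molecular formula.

C5H8O2S

Assume 100 g: 45.43 g C, 6.101 g H, 24.21 g O, 24.259 g S.
Moles — C: 45.43 / 12.01 = 3.783 mol; H: 6.101 / 1.008 = 6.053 mol; O: 24.21 / 16.00 = 1.513 mol; S: 24.259 / 32.07 = 0.7564 mol
Ratios (÷ 0.7564): C 5.001, H 8.001, O 2.000, S 1.000
≈ 5:8:2:1 → C5H8O2S
Empirical-formula mass = 132.18 g/mol
n = 132 / 132.18 = 1.00 ≈ 1
Molecular formula = empirical formula = C5H8O2S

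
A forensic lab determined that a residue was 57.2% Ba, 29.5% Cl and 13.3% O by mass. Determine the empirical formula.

Assume 100 g: 57.2 g Ba, 29.5 g Cl, 13.3 g O.
Moles — Ba: 57.2 / 137.33 = 0.4165 mol; Cl: 29.5 / 35.45 = 0.8322 mol; O: 13.3 / 16.00 = 0.8313 mol
Ratios (÷ 0.4165): Ba 1.000, Cl 1.998, O 1.996
→ BaCl2O2

BaCl2O2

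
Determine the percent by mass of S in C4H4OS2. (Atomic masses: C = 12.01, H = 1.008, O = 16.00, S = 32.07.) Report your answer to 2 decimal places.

Molar mass = 4(12.01) + 4(1.008) + 1(16.00) + 2(32.07) = 132.212 g/mol
Mass of S per mole = 2 × 32.07 = 64.140 g
% S = 64.140 / 132.212 × 100 = 48.51%

48.51%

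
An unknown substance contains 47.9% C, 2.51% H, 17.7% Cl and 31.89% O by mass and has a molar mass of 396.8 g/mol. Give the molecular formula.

Assume 100 g: 47.9 g C, 2.51 g H, 17.7 g Cl, 31.89 g O.
C: 47.9 g ÷ 12.01 g/mol = 3.988 mol
H: 2.51 g ÷ 1.008 g/mol = 2.49 mol
Cl: 17.7 g ÷ 35.45 g/mol = 0.4993 mol
O: 31.89 g ÷ 16.00 g/mol = 1.993 mol
Ratios (÷ 0.4993): C 7.988, H 4.987, Cl 1.000, O 3.992
→ C8H5ClO4
Empirical-formula mass = 200.57 g/mol
n = 396.8 / 200.57 = 1.98 ≈ 2
Molecular formula = (C8H5ClO4)×2 = C16H10Cl2O8

C16H10Cl2O8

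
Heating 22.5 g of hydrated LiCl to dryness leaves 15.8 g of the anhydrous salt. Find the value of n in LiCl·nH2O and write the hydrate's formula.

Mass of water lost = 22.5 − 15.8 = 6.7 g → 6.7 / 18.02 = 0.3718 mol H2O
Molar mass of LiCl = 42.39 g/mol → mol LiCl = 15.8 / 42.39 = 0.3727
n = 0.3718 / 0.3727 = 1.00 ≈ 1 → LiCl·H2O

LiCl·H2O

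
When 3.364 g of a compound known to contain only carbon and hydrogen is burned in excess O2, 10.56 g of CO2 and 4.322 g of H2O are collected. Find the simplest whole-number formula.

CH2

mol C = 10.56 / 44.01 = 0.2399; mass C = 0.2399 × 12.01 = 2.882 g
mol H = 2 × (4.322 / 18.02) = 0.4797; mass H = 0.4797 × 1.008 = 0.4835 g
Smallest is C at 0.2399 mol; normalising gives C 1.000, H 1.999
→ CH2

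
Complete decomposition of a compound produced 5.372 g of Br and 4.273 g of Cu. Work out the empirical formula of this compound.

BrCu

Moles — Br: 5.372 / 79.90 = 0.06723 mol; Cu: 4.273 / 63.55 = 0.06724 mol
Ratios (÷ 0.06723): Br 1.000, Cu 1.000
Ratio ≈ 1:1, so the empirical formula is BrCu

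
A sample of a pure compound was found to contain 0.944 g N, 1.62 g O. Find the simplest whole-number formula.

N2O3

N: 0.944 g ÷ 14.01 g/mol = 0.06738 mol
O: 1.62 g ÷ 16.00 g/mol = 0.1013 mol
Smallest is N at 0.06738 mol; normalising gives N 1.000, O 1.503
Scaling by 2: N 2.00, O 3.01 → N2O3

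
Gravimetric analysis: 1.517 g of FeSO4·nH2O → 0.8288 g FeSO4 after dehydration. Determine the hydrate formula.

FeSO4·7H2O

Mass of water lost = 1.517 − 0.8288 = 0.6882 g → 0.6882 / 18.02 = 0.03819 mol H2O
Molar mass of FeSO4 = 151.92 g/mol → mol FeSO4 = 0.8288 / 151.92 = 0.005456
n = 0.03819 / 0.005456 = 7.00 ≈ 7 → FeSO4·7H2O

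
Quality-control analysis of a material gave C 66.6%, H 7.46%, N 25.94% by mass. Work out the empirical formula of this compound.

Assume 100 g: 66.6 g C, 7.46 g H, 25.94 g N.
Moles — C: 66.6 / 12.01 = 5.545 mol; H: 7.46 / 1.008 = 7.401 mol; N: 25.94 / 14.01 = 1.852 mol
Smallest is N at 1.852 mol; normalising gives C 2.995, H 3.997, N 1.000
≈ 3:4:1 → C3H4N

C3H4N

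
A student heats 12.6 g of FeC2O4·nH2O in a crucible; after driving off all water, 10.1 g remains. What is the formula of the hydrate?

FeC2O4·2H2O

Mass of water lost = 12.6 − 10.1 = 2.5 g → 2.5 / 18.02 = 0.1387 mol H2O
Molar mass of FeC2O4 = 143.87 g/mol → mol FeC2O4 = 10.1 / 143.87 = 0.0702
n = 0.1387 / 0.0702 = 1.98 ≈ 2 → FeC2O4·2H2O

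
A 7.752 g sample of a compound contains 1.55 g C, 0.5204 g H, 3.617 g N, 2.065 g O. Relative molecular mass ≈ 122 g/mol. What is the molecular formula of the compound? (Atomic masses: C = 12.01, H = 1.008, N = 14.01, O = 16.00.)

C2H8N4O2

Moles — C: 1.55 / 12.01 = 0.1291 mol; H: 0.5204 / 1.008 = 0.5163 mol; N: 3.617 / 14.01 = 0.2582 mol; O: 2.065 / 16.00 = 0.1291 mol
Smallest is C at 0.1291 mol; normalising gives C 1.000, H 4.000, N 2.000, O 1.000
≈ 1:4:2:1 → CH4N2O
Empirical-formula mass = 60.06 g/mol
n = 122 / 60.06 = 2.03 ≈ 2
Molecular formula = (CH4N2O)×2 = C2H8N4O2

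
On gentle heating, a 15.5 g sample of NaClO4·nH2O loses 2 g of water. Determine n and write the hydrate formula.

NaClO4·H2O

Mass of anhydrous NaClO4 = 15.5 − 2 = 13.5 g
mol H2O = 2 / 18.02 = 0.111
Molar mass of NaClO4 = 122.44 g/mol → mol NaClO4 = 13.5 / 122.44 = 0.1103
n = 0.111 / 0.1103 = 1.01 ≈ 1 → NaClO4·H2O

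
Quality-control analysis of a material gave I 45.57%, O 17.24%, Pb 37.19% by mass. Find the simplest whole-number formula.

I2O6Pb

Assume 100 g: 45.57 g I, 17.24 g O, 37.19 g Pb.
I: 45.57 g ÷ 126.90 g/mol = 0.3591 mol
O: 17.24 g ÷ 16.00 g/mol = 1.077 mol
Pb: 37.19 g ÷ 207.2 g/mol = 0.1795 mol
Smallest is Pb at 0.1795 mol; normalising gives I 2.001, O 6.003, Pb 1.000
≈ 2:6:1 → I2O6Pb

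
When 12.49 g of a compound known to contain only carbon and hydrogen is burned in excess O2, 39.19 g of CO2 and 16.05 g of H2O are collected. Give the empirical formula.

CH2

mol C = 39.19 / 44.01 = 0.8905; mass C = 0.8905 × 12.01 = 10.69 g
mol H = 2 × (16.05 / 18.02) = 1.781; mass H = 1.781 × 1.008 = 1.796 g
Smallest is C at 0.8905 mol; normalising gives C 1.000, H 2.000
→ CH2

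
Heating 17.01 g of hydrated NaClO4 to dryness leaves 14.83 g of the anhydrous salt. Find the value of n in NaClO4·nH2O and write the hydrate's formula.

Mass of water lost = 17.01 − 14.83 = 2.18 g → 2.18 / 18.02 = 0.121 mol H2O
Molar mass of NaClO4 = 122.44 g/mol → mol NaClO4 = 14.83 / 122.44 = 0.1211
n = 0.121 / 0.1211 = 1.00 ≈ 1 → NaClO4·H2O

NaClO4·H2O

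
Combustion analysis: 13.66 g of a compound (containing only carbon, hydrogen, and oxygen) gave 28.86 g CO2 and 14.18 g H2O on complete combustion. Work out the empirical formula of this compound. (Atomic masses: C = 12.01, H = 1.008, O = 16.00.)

C5H12O2

mol C = 28.86 / 44.01 = 0.6558; mass C = 0.6558 × 12.01 = 7.876 g
mol H = 2 × (14.18 / 18.02) = 1.574; mass H = 1.574 × 1.008 = 1.586 g
mass O = 13.66 − (9.462) = 4.198 g → mol O = 0.2624
Divide by the smallest (0.2624 mol O): C 2.499, H 5.998, O 1.000
×2: C 5.00, H 12.00, O 2.00 → C5H12O2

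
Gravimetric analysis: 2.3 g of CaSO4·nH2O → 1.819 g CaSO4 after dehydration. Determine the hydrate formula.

CaSO4·2H2O

Mass of water lost = 2.3 − 1.819 = 0.481 g → 0.481 / 18.02 = 0.02669 mol H2O
Molar mass of CaSO4 = 136.15 g/mol → mol CaSO4 = 1.819 / 136.15 = 0.01336
n = 0.02669 / 0.01336 = 2.00 ≈ 2 → CaSO4·2H2O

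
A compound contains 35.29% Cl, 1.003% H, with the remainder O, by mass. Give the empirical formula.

Assume 100 g: 35.29 g Cl, 1.003 g H, 63.707 g O.
Cl: 35.29 g ÷ 35.45 g/mol = 0.9955 mol
H: 1.003 g ÷ 1.008 g/mol = 0.995 mol
O: 63.707 g ÷ 16.00 g/mol = 3.982 mol
Smallest is H at 0.995 mol; normalising gives Cl 1.000, H 1.000, O 4.002
Ratio ≈ 1:1:4, so the empirical formula is ClHO4

ClHO4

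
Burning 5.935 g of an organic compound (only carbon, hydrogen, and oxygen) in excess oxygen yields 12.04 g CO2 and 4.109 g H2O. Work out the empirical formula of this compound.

C6H10O3

mol C = 12.04 / 44.01 = 0.2736; mass C = 0.2736 × 12.01 = 3.286 g
mol H = 2 × (4.109 / 18.02) = 0.4560; mass H = 0.4560 × 1.008 = 0.4597 g
mass O = 5.935 − (3.745) = 2.190 g → mol O = 0.1369
Divide by the smallest (0.1369 mol O): C 1.999, H 3.332, O 1.000
Scaling by 3: C 6.00, H 10.00, O 3.00 → C6H10O3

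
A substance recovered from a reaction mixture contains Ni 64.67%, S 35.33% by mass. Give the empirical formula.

Assume 100 g: 64.67 g Ni, 35.33 g S.
Moles — Ni: 64.67 / 58.69 = 1.102 mol; S: 35.33 / 32.07 = 1.102 mol
Divide by the smallest (1.102 mol S): Ni 1.000, S 1.000
Ratio ≈ 1:1, so the empirical formula is NiS

NiS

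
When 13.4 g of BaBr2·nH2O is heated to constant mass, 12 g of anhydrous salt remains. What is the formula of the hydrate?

Mass of water lost = 13.4 − 12 = 1.4 g → 1.4 / 18.02 = 0.07769 mol H2O
Molar mass of BaBr2 = 297.13 g/mol → mol BaBr2 = 12 / 297.13 = 0.04039
n = 0.07769 / 0.04039 = 1.92 ≈ 2 → BaBr2·2H2O

BaBr2·2H2O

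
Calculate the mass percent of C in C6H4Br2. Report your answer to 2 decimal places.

30.55%

Molar mass = 6(12.01) + 4(1.008) + 2(79.90) = 235.892 g/mol
Mass of C per mole = 6 × 12.01 = 72.060 g
% C = 72.060 / 235.892 × 100 = 30.55%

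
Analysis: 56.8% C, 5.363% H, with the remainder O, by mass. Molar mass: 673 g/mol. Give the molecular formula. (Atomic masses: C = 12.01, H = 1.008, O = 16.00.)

C32H36O16

Assume 100 g: 56.8 g C, 5.363 g H, 37.837 g O.
n(C) = 56.8/12.01 = 4.729, n(H) = 5.363/1.008 = 5.32, n(O) = 37.837/16.00 = 2.365
Divide by the smallest (2.365 mol O): C 2.000, H 2.250, O 1.000
Scaling by 4: C 8.00, H 9.00, O 4.00 → C8H9O4
Empirical-formula mass = 169.15 g/mol
n = 673 / 169.15 = 3.98 ≈ 4
Molecular formula = (C8H9O4)×4 = C32H36O16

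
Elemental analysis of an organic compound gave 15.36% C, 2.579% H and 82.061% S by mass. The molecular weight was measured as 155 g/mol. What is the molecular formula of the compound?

Assume 100 g: 15.36 g C, 2.579 g H, 82.061 g S.
Moles — C: 15.36 / 12.01 = 1.279 mol; H: 2.579 / 1.008 = 2.559 mol; S: 82.061 / 32.07 = 2.559 mol
Smallest is C at 1.279 mol; normalising gives C 1.000, H 2.001, S 2.001
Ratio ≈ 1:2:2, so the empirical formula is CH2S2
Empirical-formula mass = 78.17 g/mol
n = 155 / 78.17 = 1.98 ≈ 2
Molecular formula = (CH2S2)×2 = C2H4S4

C2H4S4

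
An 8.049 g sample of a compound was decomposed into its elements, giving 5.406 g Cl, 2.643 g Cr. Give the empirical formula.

Cl: 5.406 g ÷ 35.45 g/mol = 0.1525 mol
Cr: 2.643 g ÷ 52.00 g/mol = 0.05083 mol
Divide by the smallest (0.05083 mol Cr): Cl 3.000, Cr 1.000
≈ 3:1 → Cl3Cr

Cl3Cr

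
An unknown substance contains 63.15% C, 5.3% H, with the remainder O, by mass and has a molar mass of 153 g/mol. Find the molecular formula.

Assume 100 g: 63.15 g C, 5.3 g H, 31.55 g O.
n(C) = 63.15/12.01 = 5.258, n(H) = 5.3/1.008 = 5.258, n(O) = 31.55/16.00 = 1.972
Smallest is O at 1.972 mol; normalising gives C 2.667, H 2.666, O 1.000
Scaling by 3: C 8.00, H 8.00, O 3.00 → C8H8O3
Empirical-formula mass = 152.14 g/mol
n = 153 / 152.14 = 1.01 ≈ 1
Molecular formula = empirical formula = C8H8O3

C8H8O3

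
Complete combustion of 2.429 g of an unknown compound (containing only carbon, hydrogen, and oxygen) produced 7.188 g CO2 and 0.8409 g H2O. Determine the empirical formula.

mol C = 7.188 / 44.01 = 0.1633; mass C = 0.1633 × 12.01 = 1.962 g
mol H = 2 × (0.8409 / 18.02) = 0.09333; mass H = 0.09333 × 1.008 = 0.09408 g
mass O = 2.429 − (2.056) = 0.3734 g → mol O = 0.02334
Ratios (÷ 0.02334): C 6.999, H 3.999, O 1.000
≈ 7:4:1 → C7H4O

C7H4O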